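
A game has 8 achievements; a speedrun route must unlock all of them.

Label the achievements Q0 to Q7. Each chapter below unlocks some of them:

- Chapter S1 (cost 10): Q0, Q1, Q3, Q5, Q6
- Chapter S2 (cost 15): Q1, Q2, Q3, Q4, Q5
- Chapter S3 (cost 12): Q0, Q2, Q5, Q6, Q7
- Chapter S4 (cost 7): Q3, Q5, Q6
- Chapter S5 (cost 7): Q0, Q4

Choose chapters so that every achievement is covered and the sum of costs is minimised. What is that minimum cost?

S2, S3 together cover every achievement (S2 ∪ S3 = {Q0, Q1, Q2, Q3, Q4, Q5, Q6, Q7}); total cost 15 + 12 = 27.
The greedy pick S1, S3, S5 costs 29; no covering selection beats 27.

27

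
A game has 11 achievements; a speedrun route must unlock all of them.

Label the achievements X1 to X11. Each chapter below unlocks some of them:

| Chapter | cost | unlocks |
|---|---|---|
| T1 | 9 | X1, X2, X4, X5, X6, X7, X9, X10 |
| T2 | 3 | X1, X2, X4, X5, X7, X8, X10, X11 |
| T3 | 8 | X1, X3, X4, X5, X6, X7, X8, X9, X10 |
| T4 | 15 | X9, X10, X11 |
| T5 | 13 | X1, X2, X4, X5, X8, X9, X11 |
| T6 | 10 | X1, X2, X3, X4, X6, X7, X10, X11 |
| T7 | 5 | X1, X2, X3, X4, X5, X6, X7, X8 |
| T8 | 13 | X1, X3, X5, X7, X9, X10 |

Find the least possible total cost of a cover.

11

T2, T3 together cover every achievement (T2 ∪ T3 = {X1, X2, X3, X4, X5, X6, X7, X8, X9, X10, X11}); total cost 3 + 8 = 11.
The greedy pick T2, T7, T3 costs 16; no covering selection beats 11.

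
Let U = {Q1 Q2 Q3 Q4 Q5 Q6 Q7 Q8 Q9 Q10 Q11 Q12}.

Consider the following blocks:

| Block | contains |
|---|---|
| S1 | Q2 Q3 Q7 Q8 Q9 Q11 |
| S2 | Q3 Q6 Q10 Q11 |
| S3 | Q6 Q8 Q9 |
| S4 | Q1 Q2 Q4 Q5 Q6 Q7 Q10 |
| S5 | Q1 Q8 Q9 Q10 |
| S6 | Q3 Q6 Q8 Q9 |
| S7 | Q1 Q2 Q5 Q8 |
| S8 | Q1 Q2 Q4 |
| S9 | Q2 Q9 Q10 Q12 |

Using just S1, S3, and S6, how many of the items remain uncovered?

Union of S1, S3, S6 = {Q2, Q3, Q6, Q7, Q8, Q9, Q11}.
Not covered: Q1, Q4, Q5, Q10, Q12 — 5 items.

5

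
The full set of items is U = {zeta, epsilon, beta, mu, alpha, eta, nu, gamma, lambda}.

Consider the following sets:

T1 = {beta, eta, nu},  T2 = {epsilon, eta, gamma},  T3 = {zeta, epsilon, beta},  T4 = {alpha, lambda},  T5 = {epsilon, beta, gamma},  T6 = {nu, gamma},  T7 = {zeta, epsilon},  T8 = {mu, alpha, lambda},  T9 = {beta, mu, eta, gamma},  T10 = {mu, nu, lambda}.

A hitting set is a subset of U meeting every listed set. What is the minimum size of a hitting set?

4

The 4 items {epsilon, alpha, eta, nu} hit every set.
No choice of 3 items meets every set, so 4 is the minimum.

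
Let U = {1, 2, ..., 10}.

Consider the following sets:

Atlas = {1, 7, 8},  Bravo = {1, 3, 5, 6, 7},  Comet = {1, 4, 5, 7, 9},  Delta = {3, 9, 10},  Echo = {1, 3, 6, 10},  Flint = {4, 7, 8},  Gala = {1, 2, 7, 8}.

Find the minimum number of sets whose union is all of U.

3

Comet and Echo and Gala together: Comet ∪ Echo ∪ Gala = {1, 2, 3, 4, 5, 6, 7, 8, 9, 10} — every element is covered.
Only Gala contains 2, so Gala is forced; the remaining 6 elements need at least 2 more sets (each remaining set adds at most 3) — so at least 3 sets are needed, and 3 is optimal.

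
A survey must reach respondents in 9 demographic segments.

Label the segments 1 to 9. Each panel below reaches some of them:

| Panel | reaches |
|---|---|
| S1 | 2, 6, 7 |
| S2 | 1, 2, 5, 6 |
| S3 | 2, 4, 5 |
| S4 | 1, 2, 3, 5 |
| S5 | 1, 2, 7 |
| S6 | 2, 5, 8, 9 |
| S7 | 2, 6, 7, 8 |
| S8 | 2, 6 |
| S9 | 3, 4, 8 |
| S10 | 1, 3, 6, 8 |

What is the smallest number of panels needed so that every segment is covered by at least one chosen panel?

4

Take {S1, S5, S6, S9}. Their union is {1, 2, 3, 4, 5, 6, 7, 8, 9}, which is all 9 segments.
No 3 of the 10 panels cover everything (all 120 combinations miss at least one segment), so 4 is optimal.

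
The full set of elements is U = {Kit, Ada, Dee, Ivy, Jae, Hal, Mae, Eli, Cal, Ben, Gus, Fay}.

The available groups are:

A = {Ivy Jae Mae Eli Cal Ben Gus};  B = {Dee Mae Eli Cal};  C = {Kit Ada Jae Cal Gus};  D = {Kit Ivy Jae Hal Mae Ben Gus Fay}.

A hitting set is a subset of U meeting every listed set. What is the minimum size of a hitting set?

H = {Jae, Cal} meets every group (each contains at least one member of H), and |H| = 2.
No single element lies in every group, so at least 2 are needed and 2 is optimal.

2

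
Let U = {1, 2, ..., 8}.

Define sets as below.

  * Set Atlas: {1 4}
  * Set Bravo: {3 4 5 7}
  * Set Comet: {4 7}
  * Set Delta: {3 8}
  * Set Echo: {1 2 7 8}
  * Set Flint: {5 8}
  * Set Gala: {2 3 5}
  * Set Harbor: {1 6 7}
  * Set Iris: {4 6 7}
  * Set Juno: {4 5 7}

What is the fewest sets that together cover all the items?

Echo, Gala, and Iris cover everything between them: the union {1, 2, 3, 4, 5, 6, 7, 8} is all of U.
No 2 of the 10 sets cover everything (all 45 combinations miss at least one item), so 3 is optimal.

3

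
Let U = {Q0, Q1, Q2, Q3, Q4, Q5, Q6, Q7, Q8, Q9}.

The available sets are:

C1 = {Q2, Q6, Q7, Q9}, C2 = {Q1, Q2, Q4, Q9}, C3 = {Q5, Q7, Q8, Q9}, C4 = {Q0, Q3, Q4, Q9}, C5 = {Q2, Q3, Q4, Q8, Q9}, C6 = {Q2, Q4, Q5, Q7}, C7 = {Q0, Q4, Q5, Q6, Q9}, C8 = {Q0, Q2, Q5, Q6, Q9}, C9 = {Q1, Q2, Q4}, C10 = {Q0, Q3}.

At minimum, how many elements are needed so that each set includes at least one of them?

3

Take H = {Q0, Q4, Q7}. Each listed set contains at least one of these, so H is a hitting set of size 3.
The sets C3, C9, C10 are pairwise disjoint, so any hitting set needs a separate element for each — at least 3. Hence 3 is optimal.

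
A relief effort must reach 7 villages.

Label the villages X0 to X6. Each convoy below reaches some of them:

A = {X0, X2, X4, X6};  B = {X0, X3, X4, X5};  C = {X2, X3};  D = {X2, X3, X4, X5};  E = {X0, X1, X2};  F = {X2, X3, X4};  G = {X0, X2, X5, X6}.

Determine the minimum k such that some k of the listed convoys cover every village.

3

Take {A, D, E}. Their union is {X0, X1, X2, X3, X4, X5, X6}, which is all 7 villages.
Only E contains X1, so E is forced; the remaining 4 villages need at least 2 more convoys (each remaining convoy adds at most 3) — so at least 3 convoys are needed, and 3 is optimal.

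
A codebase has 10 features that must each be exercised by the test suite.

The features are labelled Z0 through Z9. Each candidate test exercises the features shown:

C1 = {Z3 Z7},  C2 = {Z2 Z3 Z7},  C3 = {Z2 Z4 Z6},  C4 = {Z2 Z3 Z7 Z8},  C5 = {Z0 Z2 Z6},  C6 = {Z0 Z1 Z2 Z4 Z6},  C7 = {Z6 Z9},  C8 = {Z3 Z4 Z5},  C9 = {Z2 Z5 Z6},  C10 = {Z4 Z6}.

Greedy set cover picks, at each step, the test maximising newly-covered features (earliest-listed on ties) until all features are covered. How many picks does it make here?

Greedy: pick C6 (covers 5 new) → pick C4 (covers 3 new) → pick C7 (covers 1 new) → pick C8 (covers 1 new). Total picks: 4.

4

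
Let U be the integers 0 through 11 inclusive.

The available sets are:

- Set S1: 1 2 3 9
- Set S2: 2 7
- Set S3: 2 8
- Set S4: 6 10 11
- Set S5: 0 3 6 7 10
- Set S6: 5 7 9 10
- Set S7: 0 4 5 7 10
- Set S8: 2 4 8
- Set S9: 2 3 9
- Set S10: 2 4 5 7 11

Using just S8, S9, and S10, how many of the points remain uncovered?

4

Union of S8, S9, S10 = {2, 3, 4, 5, 7, 8, 9, 11}.
Not covered: 0, 1, 6, 10 — 4 points.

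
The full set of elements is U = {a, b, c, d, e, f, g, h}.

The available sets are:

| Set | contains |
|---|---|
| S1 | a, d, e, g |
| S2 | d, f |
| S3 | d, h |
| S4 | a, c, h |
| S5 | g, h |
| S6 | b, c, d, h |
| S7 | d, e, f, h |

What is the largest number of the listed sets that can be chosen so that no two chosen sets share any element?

2

S2, S5 are pairwise disjoint (S2={d,f}; S5={g,h}).
Every remaining set overlaps one of these, and no 3 of the listed sets are pairwise disjoint, so 2 is the maximum.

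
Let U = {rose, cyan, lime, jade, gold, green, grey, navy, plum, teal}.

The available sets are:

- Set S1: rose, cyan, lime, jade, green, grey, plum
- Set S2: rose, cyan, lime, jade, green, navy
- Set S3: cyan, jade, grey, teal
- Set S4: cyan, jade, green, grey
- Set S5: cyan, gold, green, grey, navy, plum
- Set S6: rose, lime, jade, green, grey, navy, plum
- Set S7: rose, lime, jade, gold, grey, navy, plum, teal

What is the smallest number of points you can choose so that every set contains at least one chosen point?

The 2 points {jade, green} hit every set.
No single point lies in every set, so at least 2 are needed and 2 is optimal.

2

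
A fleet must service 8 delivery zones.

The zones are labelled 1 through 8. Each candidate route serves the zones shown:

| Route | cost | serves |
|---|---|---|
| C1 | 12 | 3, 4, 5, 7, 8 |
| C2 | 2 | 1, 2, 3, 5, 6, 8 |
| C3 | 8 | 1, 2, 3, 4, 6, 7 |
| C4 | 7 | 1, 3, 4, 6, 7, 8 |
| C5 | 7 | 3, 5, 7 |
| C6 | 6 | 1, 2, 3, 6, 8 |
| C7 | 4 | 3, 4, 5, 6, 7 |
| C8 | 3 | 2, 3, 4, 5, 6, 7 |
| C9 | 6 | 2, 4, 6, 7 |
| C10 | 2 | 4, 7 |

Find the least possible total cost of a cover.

4

C2, C10 together cover every zone (C2 ∪ C10 = {1, 2, 3, 4, 5, 6, 7, 8}); total cost 2 + 2 = 4.
No covering selection has total cost below 4.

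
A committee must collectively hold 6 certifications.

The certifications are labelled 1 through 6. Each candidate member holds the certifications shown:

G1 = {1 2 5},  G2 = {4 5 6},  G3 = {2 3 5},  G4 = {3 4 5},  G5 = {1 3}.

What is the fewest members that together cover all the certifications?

Take {G1, G2, G4}. Their union is {1, 2, 3, 4, 5, 6}, which is all 6 certifications.
Only G2 contains 6, so G2 is forced; the remaining 3 certifications need at least 2 more members (each remaining member adds at most 2) — so at least 3 members are needed, and 3 is optimal.

3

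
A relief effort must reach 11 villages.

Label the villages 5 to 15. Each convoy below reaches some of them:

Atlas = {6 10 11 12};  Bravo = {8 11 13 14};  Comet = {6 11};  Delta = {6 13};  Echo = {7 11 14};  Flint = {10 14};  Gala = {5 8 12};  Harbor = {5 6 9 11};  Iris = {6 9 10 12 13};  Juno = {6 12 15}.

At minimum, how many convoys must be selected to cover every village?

4

Take {Echo, Gala, Iris, Juno}. Their union is {5, 6, 7, 8, 9, 10, 11, 12, 13, 14, 15}, which is all 11 villages.
No 3 of the 10 convoys cover everything (all 120 combinations miss at least one village), so 4 is optimal.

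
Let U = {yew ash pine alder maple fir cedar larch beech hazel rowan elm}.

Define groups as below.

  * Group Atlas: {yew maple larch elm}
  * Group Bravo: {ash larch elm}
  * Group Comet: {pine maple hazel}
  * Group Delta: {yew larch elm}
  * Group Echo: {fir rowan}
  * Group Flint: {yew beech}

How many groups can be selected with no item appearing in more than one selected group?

4

Bravo, Comet, Echo, Flint are pairwise disjoint (Bravo={ash,larch,elm}; Comet={pine,maple,hazel}; Echo={fir,rowan}; Flint={yew,beech}).
Every remaining group overlaps one of these, and no 5 of the listed groups are pairwise disjoint, so 4 is the maximum.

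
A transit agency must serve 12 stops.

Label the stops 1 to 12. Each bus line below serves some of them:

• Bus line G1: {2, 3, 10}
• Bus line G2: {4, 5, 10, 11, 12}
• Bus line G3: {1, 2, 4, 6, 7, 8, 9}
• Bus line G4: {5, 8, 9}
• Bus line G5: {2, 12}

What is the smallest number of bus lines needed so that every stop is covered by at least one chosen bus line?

G1 and G2 and G3 together: G1 ∪ G2 ∪ G3 = {1, 2, 3, 4, 5, 6, 7, 8, 9, 10, 11, 12} — every stop is covered.
Only G3 contains 1, so G3 is forced; the remaining 5 stops need at least 2 more bus lines (each remaining bus line adds at most 4) — so at least 3 bus lines are needed, and 3 is optimal.

3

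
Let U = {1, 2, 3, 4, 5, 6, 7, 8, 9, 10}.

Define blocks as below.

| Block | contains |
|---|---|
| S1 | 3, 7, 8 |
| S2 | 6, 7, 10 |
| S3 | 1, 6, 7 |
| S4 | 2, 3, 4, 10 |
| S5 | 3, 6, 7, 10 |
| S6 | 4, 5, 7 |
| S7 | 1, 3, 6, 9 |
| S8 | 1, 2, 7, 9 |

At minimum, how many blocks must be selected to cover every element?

4

S1 and S5 and S6 and S8 together: S1 ∪ S5 ∪ S6 ∪ S8 = {1, 2, 3, 4, 5, 6, 7, 8, 9, 10} — every element is covered.
Only S1 contains 8, so S1 is forced; the remaining 7 elements need at least 3 more blocks (each remaining block adds at most 3) — so at least 4 blocks are needed, and 4 is optimal.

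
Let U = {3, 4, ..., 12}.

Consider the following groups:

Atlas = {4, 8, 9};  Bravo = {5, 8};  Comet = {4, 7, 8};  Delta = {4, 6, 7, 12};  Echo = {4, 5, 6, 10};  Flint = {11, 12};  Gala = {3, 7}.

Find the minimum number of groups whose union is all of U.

4

Atlas, Echo, Flint, and Gala cover everything between them: the union {3, 4, 5, 6, 7, 8, 9, 10, 11, 12} is all of U.
Only Atlas contains 9, so Atlas is forced; the remaining 7 points need at least 3 more groups (each remaining group adds at most 3) — so at least 4 groups are needed, and 4 is optimal.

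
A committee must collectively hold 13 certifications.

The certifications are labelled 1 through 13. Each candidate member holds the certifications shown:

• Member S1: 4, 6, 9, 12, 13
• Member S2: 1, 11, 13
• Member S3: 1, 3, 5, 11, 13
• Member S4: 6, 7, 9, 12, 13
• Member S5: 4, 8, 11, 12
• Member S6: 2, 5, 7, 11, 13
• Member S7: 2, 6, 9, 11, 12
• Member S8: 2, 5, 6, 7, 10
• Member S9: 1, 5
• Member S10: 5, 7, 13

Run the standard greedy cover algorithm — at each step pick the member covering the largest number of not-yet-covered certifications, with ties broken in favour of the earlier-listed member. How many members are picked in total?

Greedy: pick S1 (covers 5 new) → pick S3 (covers 4 new) → pick S8 (covers 3 new) → pick S5 (covers 1 new). Total picks: 4.

4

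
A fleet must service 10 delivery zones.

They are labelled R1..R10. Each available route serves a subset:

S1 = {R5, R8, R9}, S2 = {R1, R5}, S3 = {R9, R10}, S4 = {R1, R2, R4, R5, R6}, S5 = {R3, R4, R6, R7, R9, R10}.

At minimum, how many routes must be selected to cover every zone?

S1 and S4 and S5 together: S1 ∪ S4 ∪ S5 = {R1, R2, R3, R4, R5, R6, R7, R8, R9, R10} — every zone is covered.
Only S4 contains R2, so S4 is forced; the remaining 5 zones need at least 2 more routes (each remaining route adds at most 4) — so at least 3 routes are needed, and 3 is optimal.

3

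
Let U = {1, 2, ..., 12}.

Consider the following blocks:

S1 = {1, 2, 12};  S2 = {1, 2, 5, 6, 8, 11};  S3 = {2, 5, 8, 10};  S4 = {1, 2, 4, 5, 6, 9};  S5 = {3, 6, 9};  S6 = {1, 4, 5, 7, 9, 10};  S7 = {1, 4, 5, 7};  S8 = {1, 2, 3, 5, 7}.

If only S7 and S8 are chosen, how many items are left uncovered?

Union of S7, S8 = {1, 2, 3, 4, 5, 7}.
Not covered: 6, 8, 9, 10, 11, 12 — 6 items.

6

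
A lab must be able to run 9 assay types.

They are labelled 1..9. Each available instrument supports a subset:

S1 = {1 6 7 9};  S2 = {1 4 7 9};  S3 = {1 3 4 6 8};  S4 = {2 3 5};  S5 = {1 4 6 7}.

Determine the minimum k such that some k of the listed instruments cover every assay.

3

Take {S2, S3, S4}. Their union is {1, 2, 3, 4, 5, 6, 7, 8, 9}, which is all 9 assays.
Only S4 contains 2, so S4 is forced; the remaining 6 assays need at least 2 more instruments (each remaining instrument adds at most 4) — so at least 3 instruments are needed, and 3 is optimal.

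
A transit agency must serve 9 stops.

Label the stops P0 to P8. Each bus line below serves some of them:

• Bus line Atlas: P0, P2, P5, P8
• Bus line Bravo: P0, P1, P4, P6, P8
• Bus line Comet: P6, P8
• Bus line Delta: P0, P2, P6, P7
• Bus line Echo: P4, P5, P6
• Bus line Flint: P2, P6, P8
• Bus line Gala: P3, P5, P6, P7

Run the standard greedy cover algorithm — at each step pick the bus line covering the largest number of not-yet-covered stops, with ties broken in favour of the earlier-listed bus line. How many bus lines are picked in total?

Greedy: pick Bravo (covers 5 new) → pick Gala (covers 3 new) → pick Atlas (covers 1 new). Total picks: 3.

3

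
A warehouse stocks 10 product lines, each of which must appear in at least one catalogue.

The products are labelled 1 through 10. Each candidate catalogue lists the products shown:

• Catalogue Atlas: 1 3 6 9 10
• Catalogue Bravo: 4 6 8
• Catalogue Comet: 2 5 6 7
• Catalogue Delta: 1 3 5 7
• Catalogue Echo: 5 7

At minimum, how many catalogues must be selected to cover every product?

3

Atlas and Bravo and Comet together: Atlas ∪ Bravo ∪ Comet = {1, 2, 3, 4, 5, 6, 7, 8, 9, 10} — every product is covered.
Only Comet contains 2, so Comet is forced; the remaining 6 products need at least 2 more catalogues (each remaining catalogue adds at most 4) — so at least 3 catalogues are needed, and 3 is optimal.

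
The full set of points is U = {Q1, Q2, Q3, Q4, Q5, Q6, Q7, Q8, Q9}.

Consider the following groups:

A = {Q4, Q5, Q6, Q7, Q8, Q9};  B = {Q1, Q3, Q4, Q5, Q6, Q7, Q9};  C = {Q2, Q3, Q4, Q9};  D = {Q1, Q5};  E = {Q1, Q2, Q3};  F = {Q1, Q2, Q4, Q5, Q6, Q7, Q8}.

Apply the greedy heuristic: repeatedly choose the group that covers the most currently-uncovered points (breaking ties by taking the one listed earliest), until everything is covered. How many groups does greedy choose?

2

Greedy: pick B (covers 7 new) → pick F (covers 2 new). Total picks: 2.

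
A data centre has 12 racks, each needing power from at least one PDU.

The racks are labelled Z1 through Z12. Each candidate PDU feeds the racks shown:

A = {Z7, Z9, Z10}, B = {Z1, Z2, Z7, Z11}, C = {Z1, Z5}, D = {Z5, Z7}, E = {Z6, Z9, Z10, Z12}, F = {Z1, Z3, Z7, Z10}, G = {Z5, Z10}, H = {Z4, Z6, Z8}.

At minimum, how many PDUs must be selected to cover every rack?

5

B and D and E and F and H together: B ∪ D ∪ E ∪ F ∪ H = {Z1, Z2, Z3, Z4, Z5, Z6, Z7, Z8, Z9, Z10, Z11, Z12} — every rack is covered.
No 4 of the 8 PDUs cover everything (all 70 combinations miss at least one rack), so 5 is optimal.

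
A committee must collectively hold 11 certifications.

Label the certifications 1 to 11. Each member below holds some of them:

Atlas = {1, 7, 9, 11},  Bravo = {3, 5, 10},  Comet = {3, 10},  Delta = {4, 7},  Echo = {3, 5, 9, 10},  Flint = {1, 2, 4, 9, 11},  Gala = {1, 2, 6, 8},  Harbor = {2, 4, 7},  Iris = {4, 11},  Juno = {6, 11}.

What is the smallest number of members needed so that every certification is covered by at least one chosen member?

Take {Delta, Echo, Gala, Juno}. Their union is {1, 2, 3, 4, 5, 6, 7, 8, 9, 10, 11}, which is all 11 certifications.
No 3 of the 10 members cover everything (all 120 combinations miss at least one certification), so 4 is optimal.

4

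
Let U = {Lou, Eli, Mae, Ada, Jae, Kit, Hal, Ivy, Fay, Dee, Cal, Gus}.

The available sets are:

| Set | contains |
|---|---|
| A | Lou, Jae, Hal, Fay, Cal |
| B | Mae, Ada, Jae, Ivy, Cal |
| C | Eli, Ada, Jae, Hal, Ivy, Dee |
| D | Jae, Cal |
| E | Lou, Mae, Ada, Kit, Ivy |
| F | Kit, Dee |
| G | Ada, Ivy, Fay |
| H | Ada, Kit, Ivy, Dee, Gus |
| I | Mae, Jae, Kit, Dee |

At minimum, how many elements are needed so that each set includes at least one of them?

Take T = {Jae, Kit, Ivy}. Each listed set contains at least one of these, so T is a hitting set of size 3.
The sets D, F, G are pairwise disjoint, so any hitting set needs a separate element for each — at least 3. Hence 3 is optimal.

3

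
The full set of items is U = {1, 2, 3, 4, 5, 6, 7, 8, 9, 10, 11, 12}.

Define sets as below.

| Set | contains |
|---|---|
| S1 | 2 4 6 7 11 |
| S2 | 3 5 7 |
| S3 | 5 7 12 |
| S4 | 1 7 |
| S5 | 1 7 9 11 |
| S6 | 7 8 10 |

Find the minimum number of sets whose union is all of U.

Take {S1, S2, S3, S5, S6}. Their union is {1, 2, 3, 4, 5, 6, 7, 8, 9, 10, 11, 12}, which is all 12 items.
Only S1 contains 2, so S1 is forced; the remaining 7 items need at least 4 more sets (each remaining set adds at most 2) — so at least 5 sets are needed, and 5 is optimal.

5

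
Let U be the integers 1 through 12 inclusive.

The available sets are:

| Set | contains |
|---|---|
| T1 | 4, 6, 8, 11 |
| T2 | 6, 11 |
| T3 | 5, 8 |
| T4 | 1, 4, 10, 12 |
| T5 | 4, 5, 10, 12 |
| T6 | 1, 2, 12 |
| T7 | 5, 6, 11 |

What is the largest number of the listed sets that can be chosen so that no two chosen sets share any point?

3

T2, T3, T4 are pairwise disjoint (T2={6,11}; T3={5,8}; T4={1,4,10,12}).
Every remaining set overlaps one of these, and no 4 of the listed sets are pairwise disjoint, so 3 is the maximum.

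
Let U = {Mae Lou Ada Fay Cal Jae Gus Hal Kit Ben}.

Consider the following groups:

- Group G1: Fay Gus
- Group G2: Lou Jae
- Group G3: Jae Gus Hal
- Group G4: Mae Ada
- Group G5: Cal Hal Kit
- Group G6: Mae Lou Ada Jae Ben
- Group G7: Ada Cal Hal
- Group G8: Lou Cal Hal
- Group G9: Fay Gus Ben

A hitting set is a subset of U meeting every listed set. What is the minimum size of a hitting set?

Take H = {Lou, Ada, Gus, Hal}. Each listed group contains at least one of these, so H is a hitting set of size 4.
The groups G1, G2, G4, G5 are pairwise disjoint, so any hitting set needs a separate item for each — at least 4. Hence 4 is optimal.

4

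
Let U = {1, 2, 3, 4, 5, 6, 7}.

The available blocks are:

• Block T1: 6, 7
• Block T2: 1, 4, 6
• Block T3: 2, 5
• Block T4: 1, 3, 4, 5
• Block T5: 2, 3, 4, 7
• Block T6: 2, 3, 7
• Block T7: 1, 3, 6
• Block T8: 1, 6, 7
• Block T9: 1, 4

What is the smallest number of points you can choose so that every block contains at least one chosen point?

3

Take H = {1, 2, 7}. Each listed block contains at least one of these, so H is a hitting set of size 3.
The blocks T1, T3, T9 are pairwise disjoint, so any hitting set needs a separate point for each — at least 3. Hence 3 is optimal.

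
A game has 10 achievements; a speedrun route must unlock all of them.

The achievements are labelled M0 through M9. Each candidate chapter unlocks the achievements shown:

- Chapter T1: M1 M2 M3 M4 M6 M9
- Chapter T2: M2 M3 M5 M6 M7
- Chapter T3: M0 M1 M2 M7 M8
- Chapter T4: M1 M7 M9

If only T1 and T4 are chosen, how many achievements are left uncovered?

Union of T1, T4 = {M1, M2, M3, M4, M6, M7, M9}.
Not covered: M0, M5, M8 — 3 achievements.

3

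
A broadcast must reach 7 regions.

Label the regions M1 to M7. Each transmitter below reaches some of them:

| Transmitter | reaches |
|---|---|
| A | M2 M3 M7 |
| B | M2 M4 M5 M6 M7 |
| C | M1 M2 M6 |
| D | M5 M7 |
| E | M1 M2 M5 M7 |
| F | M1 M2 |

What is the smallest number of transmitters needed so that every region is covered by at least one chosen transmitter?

A and B and F together: A ∪ B ∪ F = {M1, M2, M3, M4, M5, M6, M7} — every region is covered.
Only A contains M3, so A is forced; the remaining 4 regions need at least 2 more transmitters (each remaining transmitter adds at most 3) — so at least 3 transmitters are needed, and 3 is optimal.

3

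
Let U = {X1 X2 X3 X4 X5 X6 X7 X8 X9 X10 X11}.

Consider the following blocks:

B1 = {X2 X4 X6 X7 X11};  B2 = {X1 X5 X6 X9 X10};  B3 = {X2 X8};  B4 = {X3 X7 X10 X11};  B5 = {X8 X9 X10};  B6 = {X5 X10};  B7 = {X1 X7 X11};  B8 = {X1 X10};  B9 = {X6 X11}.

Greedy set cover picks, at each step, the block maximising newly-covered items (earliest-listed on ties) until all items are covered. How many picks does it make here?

4

Greedy: pick B1 (covers 5 new) → pick B2 (covers 4 new) → pick B3 (covers 1 new) → pick B4 (covers 1 new). Total picks: 4.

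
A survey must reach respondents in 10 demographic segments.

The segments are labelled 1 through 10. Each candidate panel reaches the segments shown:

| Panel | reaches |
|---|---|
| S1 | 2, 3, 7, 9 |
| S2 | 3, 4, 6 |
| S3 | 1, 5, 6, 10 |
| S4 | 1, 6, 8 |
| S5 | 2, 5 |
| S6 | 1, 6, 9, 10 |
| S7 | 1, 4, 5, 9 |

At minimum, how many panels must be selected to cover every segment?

4

S1 and S3 and S4 and S7 together: S1 ∪ S3 ∪ S4 ∪ S7 = {1, 2, 3, 4, 5, 6, 7, 8, 9, 10} — every segment is covered.
No 3 of the 7 panels cover everything (all 35 combinations miss at least one segment), so 4 is optimal.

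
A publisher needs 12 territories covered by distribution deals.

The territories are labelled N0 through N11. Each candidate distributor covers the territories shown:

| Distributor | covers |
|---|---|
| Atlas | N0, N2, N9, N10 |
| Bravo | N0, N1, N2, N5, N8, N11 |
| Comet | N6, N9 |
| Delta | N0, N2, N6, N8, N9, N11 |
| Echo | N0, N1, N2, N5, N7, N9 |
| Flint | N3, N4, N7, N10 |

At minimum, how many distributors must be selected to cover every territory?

Take {Bravo, Comet, Flint}. Their union is {N0, N1, N2, N3, N4, N5, N6, N7, N8, N9, N10, N11}, which is all 12 territories.
Only Flint contains N3, so Flint is forced; the remaining 8 territories need at least 2 more distributors (each remaining distributor adds at most 6) — so at least 3 distributors are needed, and 3 is optimal.

3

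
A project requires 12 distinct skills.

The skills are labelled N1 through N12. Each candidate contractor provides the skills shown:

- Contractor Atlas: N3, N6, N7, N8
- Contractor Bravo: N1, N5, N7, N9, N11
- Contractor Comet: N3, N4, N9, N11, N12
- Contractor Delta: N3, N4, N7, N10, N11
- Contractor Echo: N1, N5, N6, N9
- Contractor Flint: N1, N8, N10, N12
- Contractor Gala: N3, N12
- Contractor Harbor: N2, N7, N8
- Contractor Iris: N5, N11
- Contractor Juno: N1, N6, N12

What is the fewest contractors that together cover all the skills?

4

Take {Comet, Echo, Flint, Harbor}. Their union is {N1, N2, N3, N4, N5, N6, N7, N8, N9, N10, N11, N12}, which is all 12 skills.
No 3 of the 10 contractors cover everything (all 120 combinations miss at least one skill), so 4 is optimal.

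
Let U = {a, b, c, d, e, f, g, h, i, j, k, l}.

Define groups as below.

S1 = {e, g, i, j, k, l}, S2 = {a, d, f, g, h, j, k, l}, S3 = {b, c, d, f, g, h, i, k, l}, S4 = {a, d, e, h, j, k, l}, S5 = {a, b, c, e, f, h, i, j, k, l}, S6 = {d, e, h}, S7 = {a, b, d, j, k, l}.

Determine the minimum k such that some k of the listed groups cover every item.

2

Take {S2, S5}. Their union is {a, b, c, d, e, f, g, h, i, j, k, l}, which is all 12 items.
No single group has all 12 items (the largest, S5, has 10), so 2 is optimal.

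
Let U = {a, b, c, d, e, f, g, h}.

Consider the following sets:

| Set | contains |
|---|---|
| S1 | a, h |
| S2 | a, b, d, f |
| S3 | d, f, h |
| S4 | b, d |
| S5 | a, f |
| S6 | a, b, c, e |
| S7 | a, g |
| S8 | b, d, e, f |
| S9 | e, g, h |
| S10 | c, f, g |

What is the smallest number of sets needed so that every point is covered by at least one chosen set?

S2 and S9 and S10 together: S2 ∪ S9 ∪ S10 = {a, b, c, d, e, f, g, h} — every point is covered.
No 2 of the 10 sets cover everything (all 45 combinations miss at least one point), so 3 is optimal.

3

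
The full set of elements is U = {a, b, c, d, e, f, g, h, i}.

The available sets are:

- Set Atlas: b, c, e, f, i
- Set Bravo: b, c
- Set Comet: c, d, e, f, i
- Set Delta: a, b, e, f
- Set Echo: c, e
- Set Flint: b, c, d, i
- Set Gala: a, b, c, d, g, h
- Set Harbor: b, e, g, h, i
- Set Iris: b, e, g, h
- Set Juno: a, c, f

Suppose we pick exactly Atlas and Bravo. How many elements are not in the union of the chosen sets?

Union of Atlas, Bravo = {b, c, e, f, i}.
Not covered: a, d, g, h — 4 elements.

4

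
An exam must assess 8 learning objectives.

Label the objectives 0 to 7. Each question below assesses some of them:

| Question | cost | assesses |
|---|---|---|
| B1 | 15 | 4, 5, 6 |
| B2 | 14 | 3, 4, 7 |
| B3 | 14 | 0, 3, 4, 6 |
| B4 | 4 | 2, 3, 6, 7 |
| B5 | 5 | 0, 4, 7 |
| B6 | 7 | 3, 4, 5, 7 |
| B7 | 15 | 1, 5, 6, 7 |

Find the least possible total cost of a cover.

B4, B5, B7 together cover every objective (B4 ∪ B5 ∪ B7 = {0, 1, 2, 3, 4, 5, 6, 7}); total cost 4 + 5 + 15 = 24.
The greedy pick B4, B5, B6, B7 costs 31; no covering selection beats 24.

24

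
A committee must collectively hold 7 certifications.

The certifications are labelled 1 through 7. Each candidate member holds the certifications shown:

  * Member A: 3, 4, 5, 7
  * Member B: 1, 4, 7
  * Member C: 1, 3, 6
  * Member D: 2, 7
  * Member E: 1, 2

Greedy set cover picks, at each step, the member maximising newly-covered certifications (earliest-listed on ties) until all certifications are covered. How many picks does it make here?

Greedy: pick A (covers 4 new) → pick C (covers 2 new) → pick D (covers 1 new). Total picks: 3.

3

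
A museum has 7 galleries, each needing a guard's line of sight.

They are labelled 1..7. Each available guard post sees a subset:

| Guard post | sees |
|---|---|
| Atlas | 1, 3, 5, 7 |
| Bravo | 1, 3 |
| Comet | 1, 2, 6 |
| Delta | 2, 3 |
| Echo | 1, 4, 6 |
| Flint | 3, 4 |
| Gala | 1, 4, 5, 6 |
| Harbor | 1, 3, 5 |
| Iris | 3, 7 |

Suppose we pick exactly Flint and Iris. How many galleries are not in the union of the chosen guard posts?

Union of Flint, Iris = {3, 4, 7}.
Not covered: 1, 2, 5, 6 — 4 galleries.

4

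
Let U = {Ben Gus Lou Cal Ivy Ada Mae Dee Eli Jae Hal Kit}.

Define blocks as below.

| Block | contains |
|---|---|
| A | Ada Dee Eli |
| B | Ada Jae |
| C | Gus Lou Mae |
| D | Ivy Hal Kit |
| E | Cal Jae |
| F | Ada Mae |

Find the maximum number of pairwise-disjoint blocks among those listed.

A, C, D, E are pairwise disjoint (A={Ada,Dee,Eli}; C={Gus,Lou,Mae}; D={Ivy,Hal,Kit}; E={Cal,Jae}).
Every remaining block overlaps one of these, and no 5 of the listed blocks are pairwise disjoint, so 4 is the maximum.

4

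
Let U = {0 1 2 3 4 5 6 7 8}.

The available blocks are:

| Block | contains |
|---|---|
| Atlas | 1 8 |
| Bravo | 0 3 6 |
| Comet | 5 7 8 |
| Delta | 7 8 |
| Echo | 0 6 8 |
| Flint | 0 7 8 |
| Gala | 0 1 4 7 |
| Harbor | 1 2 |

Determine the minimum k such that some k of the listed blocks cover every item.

4

Take {Bravo, Comet, Gala, Harbor}. Their union is {0, 1, 2, 3, 4, 5, 6, 7, 8}, which is all 9 items.
Only Harbor contains 2, so Harbor is forced; the remaining 7 items need at least 3 more blocks (each remaining block adds at most 3) — so at least 4 blocks are needed, and 4 is optimal.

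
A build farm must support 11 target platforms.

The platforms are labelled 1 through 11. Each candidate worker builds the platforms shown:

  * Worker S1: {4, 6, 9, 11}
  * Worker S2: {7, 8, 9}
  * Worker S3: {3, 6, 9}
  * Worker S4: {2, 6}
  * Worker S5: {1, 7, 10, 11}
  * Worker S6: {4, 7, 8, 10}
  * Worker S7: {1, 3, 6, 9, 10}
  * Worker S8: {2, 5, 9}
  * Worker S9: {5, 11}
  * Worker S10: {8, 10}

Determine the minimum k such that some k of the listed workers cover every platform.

4

Take {S1, S6, S7, S8}. Their union is {1, 2, 3, 4, 5, 6, 7, 8, 9, 10, 11}, which is all 11 platforms.
No 3 of the 10 workers cover everything (all 120 combinations miss at least one platform), so 4 is optimal.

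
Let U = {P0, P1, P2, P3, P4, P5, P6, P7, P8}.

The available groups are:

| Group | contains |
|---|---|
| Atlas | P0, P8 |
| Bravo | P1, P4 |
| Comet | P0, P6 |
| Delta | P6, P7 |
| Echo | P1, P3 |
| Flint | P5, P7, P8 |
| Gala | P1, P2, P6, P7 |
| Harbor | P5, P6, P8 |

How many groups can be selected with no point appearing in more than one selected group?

3

Atlas, Delta, Echo are pairwise disjoint (Atlas={P0,P8}; Delta={P6,P7}; Echo={P1,P3}).
Every remaining group overlaps one of these, and no 4 of the listed groups are pairwise disjoint, so 3 is the maximum.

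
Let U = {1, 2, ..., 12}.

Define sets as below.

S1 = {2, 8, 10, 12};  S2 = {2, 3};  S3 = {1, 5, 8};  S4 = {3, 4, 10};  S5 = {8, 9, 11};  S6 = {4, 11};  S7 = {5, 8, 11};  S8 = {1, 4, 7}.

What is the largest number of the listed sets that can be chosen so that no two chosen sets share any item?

S2, S7, S8 are pairwise disjoint (S2={2,3}; S7={5,8,11}; S8={1,4,7}).
Every remaining set overlaps one of these, and no 4 of the listed sets are pairwise disjoint, so 3 is the maximum.

3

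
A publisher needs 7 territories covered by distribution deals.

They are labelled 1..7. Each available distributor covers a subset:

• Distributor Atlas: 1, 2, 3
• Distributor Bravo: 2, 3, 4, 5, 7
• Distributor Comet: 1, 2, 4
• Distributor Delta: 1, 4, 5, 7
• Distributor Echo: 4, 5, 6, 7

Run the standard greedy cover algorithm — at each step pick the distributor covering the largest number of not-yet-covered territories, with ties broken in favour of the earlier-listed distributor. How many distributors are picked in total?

3

Greedy: pick Bravo (covers 5 new) → pick Atlas (covers 1 new) → pick Echo (covers 1 new). Total picks: 3.
(The true minimum cover uses only 2 distributors, so greedy is not optimal here.)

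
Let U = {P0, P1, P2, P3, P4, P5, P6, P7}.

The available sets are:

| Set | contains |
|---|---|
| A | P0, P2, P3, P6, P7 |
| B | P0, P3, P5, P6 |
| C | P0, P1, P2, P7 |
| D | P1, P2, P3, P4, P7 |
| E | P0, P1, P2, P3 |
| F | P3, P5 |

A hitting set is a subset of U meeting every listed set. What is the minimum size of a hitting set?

2

Take H = {P1, P3}. Each listed set contains at least one of these, so H is a hitting set of size 2.
The sets C, F are pairwise disjoint, so any hitting set needs a separate point for each — at least 2. Hence 2 is optimal.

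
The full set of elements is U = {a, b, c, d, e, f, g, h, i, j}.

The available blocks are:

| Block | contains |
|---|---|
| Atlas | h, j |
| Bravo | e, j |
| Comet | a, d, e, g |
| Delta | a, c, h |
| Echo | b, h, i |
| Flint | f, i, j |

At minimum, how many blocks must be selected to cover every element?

4

Comet, Delta, Echo, and Flint cover everything between them: the union {a, b, c, d, e, f, g, h, i, j} is all of U.
Only Delta contains c, so Delta is forced; the remaining 7 elements need at least 3 more blocks (each remaining block adds at most 3) — so at least 4 blocks are needed, and 4 is optimal.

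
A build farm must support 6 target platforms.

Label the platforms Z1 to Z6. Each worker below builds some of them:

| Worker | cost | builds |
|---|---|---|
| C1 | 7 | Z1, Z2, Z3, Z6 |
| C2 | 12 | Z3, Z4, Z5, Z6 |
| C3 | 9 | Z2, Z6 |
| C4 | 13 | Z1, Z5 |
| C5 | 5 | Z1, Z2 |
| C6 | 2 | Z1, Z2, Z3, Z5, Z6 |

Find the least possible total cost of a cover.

14

C2, C6 together cover every platform (C2 ∪ C6 = {Z1, Z2, Z3, Z4, Z5, Z6}); total cost 12 + 2 = 14.
No covering selection has total cost below 14.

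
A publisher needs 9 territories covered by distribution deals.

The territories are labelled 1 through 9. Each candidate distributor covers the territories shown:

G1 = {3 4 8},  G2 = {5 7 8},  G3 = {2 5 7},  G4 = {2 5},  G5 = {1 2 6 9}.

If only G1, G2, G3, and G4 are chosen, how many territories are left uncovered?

Union of G1, G2, G3, G4 = {2, 3, 4, 5, 7, 8}.
Not covered: 1, 6, 9 — 3 territories.

3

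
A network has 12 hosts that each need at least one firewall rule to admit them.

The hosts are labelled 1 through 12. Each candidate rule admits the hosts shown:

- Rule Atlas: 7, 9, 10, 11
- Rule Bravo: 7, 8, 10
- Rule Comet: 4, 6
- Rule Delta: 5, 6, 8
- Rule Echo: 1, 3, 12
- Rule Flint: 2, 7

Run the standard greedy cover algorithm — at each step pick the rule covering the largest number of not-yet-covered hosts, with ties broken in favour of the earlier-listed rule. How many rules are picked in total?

Greedy: pick Atlas (covers 4 new) → pick Delta (covers 3 new) → pick Echo (covers 3 new) → pick Comet (covers 1 new) → pick Flint (covers 1 new). Total picks: 5.

5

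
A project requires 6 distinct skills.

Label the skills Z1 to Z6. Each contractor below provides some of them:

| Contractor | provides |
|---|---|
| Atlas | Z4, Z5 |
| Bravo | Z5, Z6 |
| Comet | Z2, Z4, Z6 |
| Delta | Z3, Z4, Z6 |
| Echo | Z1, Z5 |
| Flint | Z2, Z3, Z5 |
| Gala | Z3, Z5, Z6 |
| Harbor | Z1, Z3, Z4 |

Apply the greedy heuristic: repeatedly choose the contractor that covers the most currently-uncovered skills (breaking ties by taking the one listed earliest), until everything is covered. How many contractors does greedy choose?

3

Greedy: pick Comet (covers 3 new) → pick Echo (covers 2 new) → pick Delta (covers 1 new). Total picks: 3.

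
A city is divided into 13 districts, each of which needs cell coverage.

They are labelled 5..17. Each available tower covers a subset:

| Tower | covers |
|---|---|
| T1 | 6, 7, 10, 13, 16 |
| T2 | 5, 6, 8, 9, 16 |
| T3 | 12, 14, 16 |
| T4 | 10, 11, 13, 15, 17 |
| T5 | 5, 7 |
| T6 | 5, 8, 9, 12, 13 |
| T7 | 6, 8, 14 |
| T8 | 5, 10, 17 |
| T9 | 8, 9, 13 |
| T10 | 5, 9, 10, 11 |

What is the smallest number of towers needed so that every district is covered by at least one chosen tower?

T2 and T3 and T4 and T5 together: T2 ∪ T3 ∪ T4 ∪ T5 = {5, 6, 7, 8, 9, 10, 11, 12, 13, 14, 15, 16, 17} — every district is covered.
No 3 of the 10 towers cover everything (all 120 combinations miss at least one district), so 4 is optimal.

4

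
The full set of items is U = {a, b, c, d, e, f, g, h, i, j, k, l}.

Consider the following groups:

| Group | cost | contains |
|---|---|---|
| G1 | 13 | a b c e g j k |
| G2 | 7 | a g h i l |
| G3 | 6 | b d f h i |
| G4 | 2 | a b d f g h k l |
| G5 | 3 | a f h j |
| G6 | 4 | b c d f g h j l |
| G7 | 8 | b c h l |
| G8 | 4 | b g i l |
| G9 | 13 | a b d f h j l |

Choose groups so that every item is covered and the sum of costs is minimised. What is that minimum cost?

G1, G4, G8 together cover every item (G1 ∪ G4 ∪ G8 = {a, b, c, d, e, f, g, h, i, j, k, l}); total cost 13 + 2 + 4 = 19.
The greedy pick G4, G6, G8, G1 costs 23; no covering selection beats 19.

19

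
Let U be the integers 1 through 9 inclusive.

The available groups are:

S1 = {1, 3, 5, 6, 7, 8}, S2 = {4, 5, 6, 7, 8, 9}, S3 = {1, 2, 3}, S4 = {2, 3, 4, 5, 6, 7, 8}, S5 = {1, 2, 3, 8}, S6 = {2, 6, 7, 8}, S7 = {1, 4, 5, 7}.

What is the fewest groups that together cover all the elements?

Take {S2, S5}. Their union is {1, 2, 3, 4, 5, 6, 7, 8, 9}, which is all 9 elements.
No single group has all 9 elements (the largest, S4, has 7), so 2 is optimal.

2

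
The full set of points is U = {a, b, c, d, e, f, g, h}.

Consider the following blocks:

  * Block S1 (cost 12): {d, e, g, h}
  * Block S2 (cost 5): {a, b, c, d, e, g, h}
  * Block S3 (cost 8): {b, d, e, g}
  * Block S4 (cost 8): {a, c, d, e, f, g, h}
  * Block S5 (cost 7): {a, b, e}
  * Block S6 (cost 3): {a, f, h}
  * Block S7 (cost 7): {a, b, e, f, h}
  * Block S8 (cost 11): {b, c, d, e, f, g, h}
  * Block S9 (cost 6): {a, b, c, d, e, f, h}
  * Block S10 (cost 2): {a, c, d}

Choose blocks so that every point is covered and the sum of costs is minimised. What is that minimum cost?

8

S2, S6 together cover every point (S2 ∪ S6 = {a, b, c, d, e, f, g, h}); total cost 5 + 3 = 8.
The greedy pick S10, S2, S6 costs 10; no covering selection beats 8.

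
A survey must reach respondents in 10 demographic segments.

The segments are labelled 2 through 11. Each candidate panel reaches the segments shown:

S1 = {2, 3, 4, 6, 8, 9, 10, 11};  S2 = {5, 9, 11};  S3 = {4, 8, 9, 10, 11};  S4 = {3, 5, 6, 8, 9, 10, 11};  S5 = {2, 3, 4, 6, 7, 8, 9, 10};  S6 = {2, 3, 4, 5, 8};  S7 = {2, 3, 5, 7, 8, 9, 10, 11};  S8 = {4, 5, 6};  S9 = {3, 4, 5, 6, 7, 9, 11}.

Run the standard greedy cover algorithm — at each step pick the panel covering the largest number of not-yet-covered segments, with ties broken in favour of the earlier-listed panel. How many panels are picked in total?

2

Greedy: pick S1 (covers 8 new) → pick S7 (covers 2 new). Total picks: 2.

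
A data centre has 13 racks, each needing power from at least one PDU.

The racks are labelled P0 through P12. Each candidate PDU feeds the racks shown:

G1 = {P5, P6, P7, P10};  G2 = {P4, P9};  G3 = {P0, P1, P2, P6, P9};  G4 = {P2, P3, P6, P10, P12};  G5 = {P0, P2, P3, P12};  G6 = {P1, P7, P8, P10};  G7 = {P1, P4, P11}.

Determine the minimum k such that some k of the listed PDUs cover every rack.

Take {G1, G3, G4, G6, G7}. Their union is {P0, P1, P2, P3, P4, P5, P6, P7, P8, P9, P10, P11, P12}, which is all 13 racks.
No 4 of the 7 PDUs cover everything (all 35 combinations miss at least one rack), so 5 is optimal.

5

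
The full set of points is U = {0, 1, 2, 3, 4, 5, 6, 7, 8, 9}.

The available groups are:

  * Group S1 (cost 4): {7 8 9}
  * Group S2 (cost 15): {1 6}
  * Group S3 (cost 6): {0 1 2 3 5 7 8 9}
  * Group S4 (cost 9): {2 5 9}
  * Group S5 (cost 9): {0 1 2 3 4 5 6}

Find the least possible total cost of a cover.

13

S1, S5 together cover every point (S1 ∪ S5 = {0, 1, 2, 3, 4, 5, 6, 7, 8, 9}); total cost 4 + 9 = 13.
The greedy pick S3, S5 costs 15; no covering selection beats 13.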